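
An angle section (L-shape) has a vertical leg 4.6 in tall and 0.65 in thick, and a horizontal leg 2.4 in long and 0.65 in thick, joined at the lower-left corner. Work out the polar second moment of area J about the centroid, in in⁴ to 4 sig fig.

J ≈ 10.11 in⁴

Break the section into simple shapes (no overlaps), measuring from the bottom-left corner of the bounding box.
Vertical leg: 0.65 × 4.6, A = 2.99 in², y = 2.3 in, Ī = 5.27237 in⁴.
Horizontal leg (remainder): 1.75 × 0.65, A = 1.1375 in², y = 0.325 in, Ī = 0.0400495 in⁴.
Centroid: ȳ = ΣA·y / ΣA = 1.75571 in.
Transfer each piece to the centroidal x-axis using Ī + A·d² with d = y − 1.75571:
  vertical leg: d = 0.544291 in → contributes +6.15816 in⁴
  horizontal leg (remainder): d = -1.43071 in → contributes +2.36843 in⁴
Total I = 8.52659 in⁴.
For the y-axis: x̄ = 0.655709 in.
Repeating about the centroidal y-axis gives I_y = 1.58216 in⁴.
Polar second moment: J = I_x + I_y = 10.1087 in⁴.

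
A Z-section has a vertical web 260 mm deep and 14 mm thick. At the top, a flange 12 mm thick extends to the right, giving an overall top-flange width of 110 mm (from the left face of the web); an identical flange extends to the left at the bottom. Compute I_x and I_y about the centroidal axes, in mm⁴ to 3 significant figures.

Split into non-overlapping primitives; take the origin at the lower-left of the bounding box.
Web: 14 × 260, A = 3 640 mm², y = 130 mm, Ī = 20 505 333 mm⁴.
Top flange (beyond web): 96 × 12, A = 1 152 mm², y = 254 mm, Ī = 13 824 mm⁴.
Bottom flange (beyond web): 96 × 12, A = 1 152 mm², y = 6 mm, Ī = 13 824 mm⁴.
Centroid: ȳ = ΣA·y / ΣA = 130 mm.
Transfer each piece to the centroidal x-axis using Ī + A·d² with d = y − 130:
  web: d = 0 mm → contributes +20 505 333 mm⁴
  top flange (beyond web): d = 124 mm → contributes +17 726 976 mm⁴
  bottom flange (beyond web): d = -124 mm → contributes +17 726 976 mm⁴
Total I = 55 959 285 mm⁴.
For the y-axis: x̄ = 103 mm.
Repeating about the centroidal y-axis gives I_y = 8 798 525 mm⁴.

I_x ≈ 5.60 × 10⁷ mm⁴, I_y ≈ 8.80 × 10⁶ mm⁴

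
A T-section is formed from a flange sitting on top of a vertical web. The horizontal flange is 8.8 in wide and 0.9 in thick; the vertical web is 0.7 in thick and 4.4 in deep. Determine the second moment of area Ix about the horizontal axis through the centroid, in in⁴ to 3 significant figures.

Break the section into simple shapes (no overlaps), measuring from the bottom-left corner of the bounding box.
Flange: 8.8 × 0.9, A = 7.92 in², y = 4.85 in, Ī = 0.5346 in⁴.
Web: 0.7 × 4.4, A = 3.08 in², y = 2.2 in, Ī = 4.9691 in⁴.
Centroid: ȳ = ΣA·y / ΣA = 4.108 in.
Transfer each piece to the horizontal axis through the centroid using Ī + A·d² with d = y − 4.108:
  flange: d = 0.742 in → contributes +4.8951 in⁴
  web: d = -1.908 in → contributes +16.182 in⁴
Total I = 21.077 in⁴.

Ix ≈ 21.1 in⁴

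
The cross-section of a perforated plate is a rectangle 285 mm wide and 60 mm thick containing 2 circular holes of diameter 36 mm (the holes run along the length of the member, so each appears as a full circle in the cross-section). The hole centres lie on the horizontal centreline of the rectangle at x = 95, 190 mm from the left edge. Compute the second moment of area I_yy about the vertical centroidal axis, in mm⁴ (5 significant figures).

I_yy ≈ 1.1099 × 10⁸ mm⁴

Break the section into simple shapes (no overlaps), measuring from the bottom-left corner of the bounding box.
Plate: 285 × 60, A = 17 100 mm², x = 142.5 mm, Ī = 115 745 625 mm⁴.
Hole 1 (subtracted): ⌀36, A = 1017.876 mm², x = 95 mm, Ī = 82447.96 mm⁴.
Hole 2 (subtracted): ⌀36, A = 1017.876 mm², x = 190 mm, Ī = 82447.96 mm⁴.
By symmetry the centroid is at mid-width, x̄ = 142.5 mm.
Transfer each piece to the vertical centroidal axis using Ī + A·d² with d = x − 142.5:
  plate: d = 0 mm → contributes +115 745 625 mm⁴
  hole 1: d = -47.5 mm → contributes −2 379 031 mm⁴
  hole 2: d = 47.5 mm → contributes −2 379 031 mm⁴
Total I = 110 987 564 mm⁴.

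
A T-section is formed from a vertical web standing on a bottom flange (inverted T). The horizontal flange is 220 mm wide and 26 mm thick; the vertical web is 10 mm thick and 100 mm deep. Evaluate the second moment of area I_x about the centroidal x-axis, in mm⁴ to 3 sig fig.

Break the section into simple shapes (no overlaps), measuring from the bottom-left corner of the bounding box.
Flange: 220 × 26, A = 5 720 mm², y = 13 mm, Ī = 322 227 mm⁴.
Web: 10 × 100, A = 1 000 mm², y = 76 mm, Ī = 833 333 mm⁴.
Centroid: ȳ = ΣA·y / ΣA = 22.375 mm.
Transfer each piece to the centroidal x-axis using Ī + A·d² with d = y − 22.375:
  flange: d = -9.375 mm → contributes +824 961 mm⁴
  web: d = 53.625 mm → contributes +3 708 974 mm⁴
Total I = 4 533 935 mm⁴.

I_x ≈ 4.53 × 10⁶ mm⁴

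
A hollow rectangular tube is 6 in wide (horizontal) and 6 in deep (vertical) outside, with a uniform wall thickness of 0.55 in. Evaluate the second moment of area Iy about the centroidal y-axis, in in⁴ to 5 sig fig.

Iy ≈ 59.960 in⁴

Split into non-overlapping primitives; take the origin at the lower-left of the bounding box.
Outer rectangle: 6 × 6, A = 36 in², x = 3 in, Ī = 108 in⁴.
Inner void (subtracted): 4.9 × 4.9, A = 24.01 in², x = 3 in, Ī = 48.04001 in⁴.
By symmetry the centroid is at mid-width, x̄ = 3 in.
All pieces are centred on the centroidal y-axis, so I = ΣĪ (holes subtracted) = 59.95999 in⁴.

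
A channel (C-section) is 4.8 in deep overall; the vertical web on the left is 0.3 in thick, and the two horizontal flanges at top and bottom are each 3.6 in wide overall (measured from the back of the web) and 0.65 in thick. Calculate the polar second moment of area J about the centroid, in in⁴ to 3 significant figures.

J ≈ 28.8 in⁴

Break the section into simple shapes (no overlaps), measuring from the bottom-left corner of the bounding box.
Web: 0.3 × 4.8, A = 1.44 in², y = 2.4 in, Ī = 2.7648 in⁴.
Top flange (beyond web): 3.3 × 0.65, A = 2.145 in², y = 4.475 in, Ī = 0.075522 in⁴.
Bottom flange (beyond web): 3.3 × 0.65, A = 2.145 in², y = 0.325 in, Ī = 0.075522 in⁴.
By symmetry the centroid is at mid-height, ȳ = 2.4 in.
Transfer each piece to the centroidal x-axis using Ī + A·d² with d = y − 2.4:
  web: d = 0 in → contributes +2.7648 in⁴
  top flange (beyond web): d = 2.075 in → contributes +9.3111 in⁴
  bottom flange (beyond web): d = -2.075 in → contributes +9.3111 in⁴
Total I = 21.387 in⁴.
For the y-axis: x̄ = 1.4976 in.
Repeating about the centroidal y-axis gives I_y = 7.3971 in⁴.
Polar second moment: J = I_x + I_y = 28.784 in⁴.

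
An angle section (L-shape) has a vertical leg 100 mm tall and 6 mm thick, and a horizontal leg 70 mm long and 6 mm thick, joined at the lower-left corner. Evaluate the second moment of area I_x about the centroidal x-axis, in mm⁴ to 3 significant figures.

Treat the section as a set of non-overlapping primitives; coordinates are from the bounding-box lower-left.
Vertical leg: 6 × 100, A = 600 mm², y = 50 mm, Ī = 500 000 mm⁴.
Horizontal leg (remainder): 64 × 6, A = 384 mm², y = 3 mm, Ī = 1 152 mm⁴.
Centroid: ȳ = ΣA·y / ΣA = 31.659 mm.
Transfer each piece to the centroidal x-axis using Ī + A·d² with d = y − 31.659:
  vertical leg: d = 18.341 mm → contributes +701 846 mm⁴
  horizontal leg (remainder): d = -28.659 mm → contributes +316 536 mm⁴
Total I = 1 018 381 mm⁴.

I_x ≈ 1.02 × 10⁶ mm⁴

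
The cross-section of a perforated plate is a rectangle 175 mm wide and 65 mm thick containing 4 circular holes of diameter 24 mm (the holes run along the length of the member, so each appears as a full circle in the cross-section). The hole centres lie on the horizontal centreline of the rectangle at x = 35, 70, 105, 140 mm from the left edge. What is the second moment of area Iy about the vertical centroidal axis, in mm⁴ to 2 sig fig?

Iy ≈ 2.6 × 10⁷ mm⁴

Treat the section as a set of non-overlapping primitives; coordinates are from the bounding-box lower-left.
Plate: 175 × 65, A = 11 375 mm², x = 87.5 mm, Ī = 29 029 948 mm⁴.
Hole 1 (subtracted): ⌀24, A = 452.4 mm², x = 35 mm, Ī = 16 286 mm⁴.
Hole 2 (subtracted): ⌀24, A = 452.4 mm², x = 70 mm, Ī = 16 286 mm⁴.
Hole 3 (subtracted): ⌀24, A = 452.4 mm², x = 105 mm, Ī = 16 286 mm⁴.
Hole 4 (subtracted): ⌀24, A = 452.4 mm², x = 140 mm, Ī = 16 286 mm⁴.
By symmetry the centroid is at mid-width, x̄ = 87.5 mm.
Transfer each piece to the vertical centroidal axis using Ī + A·d² with d = x − 87.5:
  plate: d = 0 mm → contributes +29 029 948 mm⁴
  hole 1: d = -52.5 mm → contributes −1 263 184 mm⁴
  hole 2: d = -17.5 mm → contributes −154 830 mm⁴
  hole 3: d = 17.5 mm → contributes −154 830 mm⁴
  hole 4: d = 52.5 mm → contributes −1 263 184 mm⁴
Total I = 26 193 919 mm⁴.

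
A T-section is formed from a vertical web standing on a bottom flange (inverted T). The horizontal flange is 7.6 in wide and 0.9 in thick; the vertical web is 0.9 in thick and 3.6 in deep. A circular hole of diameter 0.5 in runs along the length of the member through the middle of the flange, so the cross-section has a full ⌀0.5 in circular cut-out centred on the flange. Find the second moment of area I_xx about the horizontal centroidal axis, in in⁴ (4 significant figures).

I_xx ≈ 14.98 in⁴

Treat the section as a set of non-overlapping primitives; coordinates are from the bounding-box lower-left.
Flange: 7.6 × 0.9, A = 6.84 in², y = 0.45 in, Ī = 0.4617 in⁴.
Web: 0.9 × 3.6, A = 3.24 in², y = 2.7 in, Ī = 3.4992 in⁴.
Hole (subtracted): ⌀0.5, A = 0.19635 in², y = 0.45 in, Ī = 0.00306796 in⁴.
Centroid: ȳ = ΣA·y / ΣA = 1.18758 in.
Transfer each piece to the horizontal centroidal axis using Ī + A·d² with d = y − 1.18758:
  flange: d = -0.737582 in → contributes +4.18284 in⁴
  web: d = 1.51242 in → contributes +10.9104 in⁴
  hole: d = -0.737582 in → contributes −0.109887 in⁴
Total I = 14.9834 in⁴.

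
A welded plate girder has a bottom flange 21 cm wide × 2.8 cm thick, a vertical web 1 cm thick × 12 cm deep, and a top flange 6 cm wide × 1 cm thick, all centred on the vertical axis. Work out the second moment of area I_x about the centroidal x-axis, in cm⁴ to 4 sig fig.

Treat the section as a set of non-overlapping primitives; coordinates are from the bounding-box lower-left.
Bottom plate: 21 × 2.8, A = 58.8 cm², y = 1.4 cm, Ī = 38.416 cm⁴.
Web plate: 1 × 12, A = 12 cm², y = 8.8 cm, Ī = 144 cm⁴.
Top plate: 6 × 1, A = 6 cm², y = 15.3 cm, Ī = 0.5 cm⁴.
Centroid: ȳ = ΣA·y / ΣA = 3.64219 cm.
Transfer each piece to the centroidal x-axis using Ī + A·d² with d = y − 3.64219:
  bottom plate: d = -2.24219 cm → contributes +334.027 cm⁴
  web plate: d = 5.15781 cm → contributes +463.236 cm⁴
  top plate: d = 11.6578 cm → contributes +815.928 cm⁴
Total I = 1613.19 cm⁴.

I_x ≈ 1613 cm⁴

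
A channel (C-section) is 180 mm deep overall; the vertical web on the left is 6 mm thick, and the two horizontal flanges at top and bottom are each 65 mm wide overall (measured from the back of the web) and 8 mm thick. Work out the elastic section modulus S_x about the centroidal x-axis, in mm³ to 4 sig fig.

S_x ≈ 1.100 × 10⁵ mm³

Break the section into simple shapes (no overlaps), measuring from the bottom-left corner of the bounding box.
Web: 6 × 180, A = 1 080 mm², y = 90 mm, Ī = 2 916 000 mm⁴.
Top flange (beyond web): 59 × 8, A = 472 mm², y = 176 mm, Ī = 2517.33 mm⁴.
Bottom flange (beyond web): 59 × 8, A = 472 mm², y = 4 mm, Ī = 2517.33 mm⁴.
By symmetry the centroid is at mid-height, ȳ = 90 mm.
Transfer each piece to the centroidal x-axis using Ī + A·d² with d = y − 90:
  web: d = 0 mm → contributes +2 916 000 mm⁴
  top flange (beyond web): d = 86 mm → contributes +3 493 429 mm⁴
  bottom flange (beyond web): d = -86 mm → contributes +3 493 429 mm⁴
Total I = 9 902 859 mm⁴.
Extreme fibre distance c = 90 mm; S = I/c = 110 032 mm³.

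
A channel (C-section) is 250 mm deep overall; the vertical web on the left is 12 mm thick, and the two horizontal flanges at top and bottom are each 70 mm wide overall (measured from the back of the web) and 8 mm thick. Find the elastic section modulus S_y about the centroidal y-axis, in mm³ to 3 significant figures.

Break the section into simple shapes (no overlaps), measuring from the bottom-left corner of the bounding box.
Web: 12 × 250, A = 3 000 mm², x = 6 mm, Ī = 36 000 mm⁴.
Top flange (beyond web): 58 × 8, A = 464 mm², x = 41 mm, Ī = 130 075 mm⁴.
Bottom flange (beyond web): 58 × 8, A = 464 mm², x = 41 mm, Ī = 130 075 mm⁴.
Centroid: x̄ = ΣA·x / ΣA = 14.269 mm.
Transfer each piece to the centroidal y-axis using Ī + A·d² with d = x − 14.269:
  web: d = -8.2688 mm → contributes +241 121 mm⁴
  top flange (beyond web): d = 26.731 mm → contributes +461 628 mm⁴
  bottom flange (beyond web): d = 26.731 mm → contributes +461 628 mm⁴
Total I = 1 164 377 mm⁴.
Extreme fibre distance c = 55.731 mm; S = I/c = 20 893 mm³.

S_y ≈ 2.09 × 10⁴ mm³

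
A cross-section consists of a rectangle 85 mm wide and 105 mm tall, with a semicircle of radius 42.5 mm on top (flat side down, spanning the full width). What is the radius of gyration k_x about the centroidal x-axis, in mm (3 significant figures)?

Break the section into simple shapes (no overlaps), measuring from the bottom-left corner of the bounding box.
Rectangular body: 85 × 105, A = 8 925 mm², y = 52.5 mm, Ī = 8 199 844 mm⁴.
Semicircular cap: semicircle r = 42.5, A = 2837.3 mm², y = 123.04 mm, Ī = 358 086 mm⁴.
Centroid: ȳ = ΣA·y / ΣA = 69.515 mm.
Transfer each piece to the centroidal x-axis using Ī + A·d² with d = y − 69.515:
  rectangular body: d = -17.015 mm → contributes +10 783 672 mm⁴
  semicircular cap: d = 53.523 mm → contributes +8 485 908 mm⁴
Total I = 19 269 581 mm⁴.
Radius of gyration: k = √(I/A) = √(19 269 581 / 11 762) = 40.475 mm.

k_x ≈ 40.5 mm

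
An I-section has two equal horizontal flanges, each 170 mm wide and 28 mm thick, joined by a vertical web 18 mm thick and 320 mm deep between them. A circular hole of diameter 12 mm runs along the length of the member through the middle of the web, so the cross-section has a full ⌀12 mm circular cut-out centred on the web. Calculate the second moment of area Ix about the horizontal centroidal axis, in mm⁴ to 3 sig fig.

Treat the section as a set of non-overlapping primitives; coordinates are from the bounding-box lower-left.
Bottom flange: 170 × 28, A = 4 760 mm², y = 14 mm, Ī = 310 987 mm⁴.
Web: 18 × 320, A = 5 760 mm², y = 188 mm, Ī = 49 152 000 mm⁴.
Top flange: 170 × 28, A = 4 760 mm², y = 362 mm, Ī = 310 987 mm⁴.
Hole (subtracted): ⌀12, A = 113.1 mm², y = 188 mm, Ī = 1017.9 mm⁴.
By symmetry the centroid is at mid-height, ȳ = 188 mm.
Transfer each piece to the horizontal centroidal axis using Ī + A·d² with d = y − 188:
  bottom flange: d = -174 mm → contributes +144 424 747 mm⁴
  web: d = 0 mm → contributes +49 152 000 mm⁴
  top flange: d = 174 mm → contributes +144 424 747 mm⁴
  hole: d = 0 mm → contributes −1017.9 mm⁴
Total I = 338 000 475 mm⁴.

Ix ≈ 3.38 × 10⁸ mm⁴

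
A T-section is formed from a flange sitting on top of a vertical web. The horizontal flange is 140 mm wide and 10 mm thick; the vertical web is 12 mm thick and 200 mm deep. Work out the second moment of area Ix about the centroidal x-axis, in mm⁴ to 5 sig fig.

Ix ≈ 1.7760 × 10⁷ mm⁴

Split into non-overlapping primitives; take the origin at the lower-left of the bounding box.
Flange: 140 × 10, A = 1 400 mm², y = 205 mm, Ī = 11666.67 mm⁴.
Web: 12 × 200, A = 2 400 mm², y = 100 mm, Ī = 8 000 000 mm⁴.
Centroid: ȳ = ΣA·y / ΣA = 138.6842 mm.
Transfer each piece to the centroidal x-axis using Ī + A·d² with d = y − 138.6842:
  flange: d = 66.31579 mm → contributes +6 168 564 mm⁴
  web: d = -38.68421 mm → contributes +11 591 524 mm⁴
Total I = 17 760 088 mm⁴.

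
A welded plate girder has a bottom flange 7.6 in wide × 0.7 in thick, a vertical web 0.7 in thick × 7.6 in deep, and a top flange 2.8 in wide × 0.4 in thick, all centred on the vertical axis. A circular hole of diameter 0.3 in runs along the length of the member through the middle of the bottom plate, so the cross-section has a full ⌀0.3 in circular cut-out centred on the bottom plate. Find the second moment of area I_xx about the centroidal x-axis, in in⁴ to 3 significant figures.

Treat the section as a set of non-overlapping primitives; coordinates are from the bounding-box lower-left.
Bottom plate: 7.6 × 0.7, A = 5.32 in², y = 0.35 in, Ī = 0.21723 in⁴.
Web plate: 0.7 × 7.6, A = 5.32 in², y = 4.5 in, Ī = 25.607 in⁴.
Top plate: 2.8 × 0.4, A = 1.12 in², y = 8.5 in, Ī = 0.014933 in⁴.
Hole (subtracted): ⌀0.3, A = 0.070686 in², y = 0.35 in, Ī = 0.00039761 in⁴.
Centroid: ȳ = ΣA·y / ΣA = 3.0196 in.
Transfer each piece to the centroidal x-axis using Ī + A·d² with d = y − 3.0196:
  bottom plate: d = -2.6696 in → contributes +38.132 in⁴
  web plate: d = 1.4804 in → contributes +37.266 in⁴
  top plate: d = 5.4804 in → contributes +33.654 in⁴
  hole: d = -2.6696 in → contributes −0.50417 in⁴
Total I = 108.55 in⁴.

I_xx ≈ 109 in⁴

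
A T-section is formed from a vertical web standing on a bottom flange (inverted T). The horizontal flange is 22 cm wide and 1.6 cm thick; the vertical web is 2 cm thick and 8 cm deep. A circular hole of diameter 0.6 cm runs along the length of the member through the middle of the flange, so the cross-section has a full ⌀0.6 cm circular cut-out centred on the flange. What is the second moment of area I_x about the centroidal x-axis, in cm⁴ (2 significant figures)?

I_x ≈ 350 cm⁴

Split into non-overlapping primitives; take the origin at the lower-left of the bounding box.
Flange: 22 × 1.6, A = 35.2 cm², y = 0.8 cm, Ī = 7.509 cm⁴.
Web: 2 × 8, A = 16 cm², y = 5.6 cm, Ī = 85.33 cm⁴.
Hole (subtracted): ⌀0.6, A = 0.2827 cm², y = 0.8 cm, Ī = 0.006362 cm⁴.
Centroid: ȳ = ΣA·y / ΣA = 2.308 cm.
Transfer each piece to the centroidal x-axis using Ī + A·d² with d = y − 2.308:
  flange: d = -1.508 cm → contributes +87.59 cm⁴
  web: d = 3.292 cm → contributes +258.7 cm⁴
  hole: d = -1.508 cm → contributes −0.6496 cm⁴
Total I = 345.6 cm⁴.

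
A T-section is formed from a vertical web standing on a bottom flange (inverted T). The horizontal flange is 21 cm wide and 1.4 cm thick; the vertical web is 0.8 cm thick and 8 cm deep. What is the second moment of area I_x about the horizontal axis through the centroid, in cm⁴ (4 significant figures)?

Split into non-overlapping primitives; take the origin at the lower-left of the bounding box.
Flange: 21 × 1.4, A = 29.4 cm², y = 0.7 cm, Ī = 4.802 cm⁴.
Web: 0.8 × 8, A = 6.4 cm², y = 5.4 cm, Ī = 34.1333 cm⁴.
Centroid: ȳ = ΣA·y / ΣA = 1.54022 cm.
Transfer each piece to the horizontal axis through the centroid using Ī + A·d² with d = y − 1.54022:
  flange: d = -0.840223 cm → contributes +25.5577 cm⁴
  web: d = 3.85978 cm → contributes +129.48 cm⁴
Total I = 155.037 cm⁴.

I_x ≈ 155.0 cm⁴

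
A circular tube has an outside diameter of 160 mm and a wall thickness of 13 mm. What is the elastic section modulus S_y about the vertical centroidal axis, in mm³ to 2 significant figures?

Break the section into simple shapes (no overlaps), measuring from the bottom-left corner of the bounding box.
Outer circle: ⌀160, A = 20 106 mm², x = 80 mm, Ī = 32 169 909 mm⁴.
Bore (subtracted): ⌀134, A = 14 103 mm², x = 80 mm, Ī = 15 826 653 mm⁴.
By symmetry the centroid is at mid-width, x̄ = 80 mm.
All pieces are centred on the vertical centroidal axis, so I = ΣĪ (holes subtracted) = 16 343 255 mm⁴.
Extreme fibre distance c = 80 mm; S = I/c = 204 291 mm³.

S_y ≈ 2.0 × 10⁵ mm³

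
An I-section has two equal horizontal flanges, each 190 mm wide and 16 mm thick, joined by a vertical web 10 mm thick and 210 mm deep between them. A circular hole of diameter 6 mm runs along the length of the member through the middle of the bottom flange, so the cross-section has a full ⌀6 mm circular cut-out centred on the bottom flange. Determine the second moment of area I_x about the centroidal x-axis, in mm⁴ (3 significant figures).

Split into non-overlapping primitives; take the origin at the lower-left of the bounding box.
Bottom flange: 190 × 16, A = 3 040 mm², y = 8 mm, Ī = 64 853 mm⁴.
Web: 10 × 210, A = 2 100 mm², y = 121 mm, Ī = 7 717 500 mm⁴.
Top flange: 190 × 16, A = 3 040 mm², y = 234 mm, Ī = 64 853 mm⁴.
Hole (subtracted): ⌀6, A = 28.274 mm², y = 8 mm, Ī = 63.617 mm⁴.
Centroid: ȳ = ΣA·y / ΣA = 121.39 mm.
Transfer each piece to the centroidal x-axis using Ī + A·d² with d = y − 121.39:
  bottom flange: d = -113.39 mm → contributes +39 152 360 mm⁴
  web: d = -0.39194 mm → contributes +7 717 823 mm⁴
  top flange: d = 112.61 mm → contributes +38 613 801 mm⁴
  hole: d = -113.39 mm → contributes −363 607 mm⁴
Total I = 85 120 376 mm⁴.

I_x ≈ 8.51 × 10⁷ mm⁴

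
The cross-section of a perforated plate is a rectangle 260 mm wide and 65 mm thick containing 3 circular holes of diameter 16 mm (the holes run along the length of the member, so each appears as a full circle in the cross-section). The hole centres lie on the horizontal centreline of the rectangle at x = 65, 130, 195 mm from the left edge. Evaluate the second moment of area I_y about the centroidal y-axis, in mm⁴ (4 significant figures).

Decompose the section into non-overlapping parts with the origin at the bottom-left of its bounding rectangle.
Plate: 260 × 65, A = 16 900 mm², x = 130 mm, Ī = 95 203 333 mm⁴.
Hole 1 (subtracted): ⌀16, A = 201.062 mm², x = 65 mm, Ī = 3216.99 mm⁴.
Hole 2 (subtracted): ⌀16, A = 201.062 mm², x = 130 mm, Ī = 3216.99 mm⁴.
Hole 3 (subtracted): ⌀16, A = 201.062 mm², x = 195 mm, Ī = 3216.99 mm⁴.
By symmetry the centroid is at mid-width, x̄ = 130 mm.
Transfer each piece to the centroidal y-axis using Ī + A·d² with d = x − 130:
  plate: d = 0 mm → contributes +95 203 333 mm⁴
  hole 1: d = -65 mm → contributes −852 704 mm⁴
  hole 2: d = 0 mm → contributes −3216.99 mm⁴
  hole 3: d = 65 mm → contributes −852 704 mm⁴
Total I = 93 494 709 mm⁴.

I_y ≈ 9.349 × 10⁷ mm⁴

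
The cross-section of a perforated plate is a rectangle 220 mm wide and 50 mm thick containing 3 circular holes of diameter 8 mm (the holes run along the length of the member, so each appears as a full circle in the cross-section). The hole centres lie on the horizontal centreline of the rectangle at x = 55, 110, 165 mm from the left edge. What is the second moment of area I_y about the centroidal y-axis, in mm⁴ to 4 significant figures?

I_y ≈ 4.406 × 10⁷ mm⁴

Decompose the section into non-overlapping parts with the origin at the bottom-left of its bounding rectangle.
Plate: 220 × 50, A = 11 000 mm², x = 110 mm, Ī = 44 366 667 mm⁴.
Hole 1 (subtracted): ⌀8, A = 50.2655 mm², x = 55 mm, Ī = 201.062 mm⁴.
Hole 2 (subtracted): ⌀8, A = 50.2655 mm², x = 110 mm, Ī = 201.062 mm⁴.
Hole 3 (subtracted): ⌀8, A = 50.2655 mm², x = 165 mm, Ī = 201.062 mm⁴.
By symmetry the centroid is at mid-width, x̄ = 110 mm.
Transfer each piece to the centroidal y-axis using Ī + A·d² with d = x − 110:
  plate: d = 0 mm → contributes +44 366 667 mm⁴
  hole 1: d = -55 mm → contributes −152 254 mm⁴
  hole 2: d = 0 mm → contributes −201.062 mm⁴
  hole 3: d = 55 mm → contributes −152 254 mm⁴
Total I = 44 061 957 mm⁴.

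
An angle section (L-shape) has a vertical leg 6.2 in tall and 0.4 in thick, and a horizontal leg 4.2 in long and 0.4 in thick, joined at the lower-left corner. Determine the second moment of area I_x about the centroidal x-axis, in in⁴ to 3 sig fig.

Break the section into simple shapes (no overlaps), measuring from the bottom-left corner of the bounding box.
Vertical leg: 0.4 × 6.2, A = 2.48 in², y = 3.1 in, Ī = 7.9443 in⁴.
Horizontal leg (remainder): 3.8 × 0.4, A = 1.52 in², y = 0.2 in, Ī = 0.020267 in⁴.
Centroid: ȳ = ΣA·y / ΣA = 1.998 in.
Transfer each piece to the centroidal x-axis using Ī + A·d² with d = y − 1.998:
  vertical leg: d = 1.102 in → contributes +10.956 in⁴
  horizontal leg (remainder): d = -1.798 in → contributes +4.9341 in⁴
Total I = 15.89 in⁴.

I_x ≈ 15.9 in⁴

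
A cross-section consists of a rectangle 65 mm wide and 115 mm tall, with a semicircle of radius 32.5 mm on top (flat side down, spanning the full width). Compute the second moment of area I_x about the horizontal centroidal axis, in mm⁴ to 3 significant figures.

I_x ≈ 1.53 × 10⁷ mm⁴

Treat the section as a set of non-overlapping primitives; coordinates are from the bounding-box lower-left.
Rectangular body: 65 × 115, A = 7 475 mm², y = 57.5 mm, Ī = 8 238 073 mm⁴.
Semicircular cap: semicircle r = 32.5, A = 1659.2 mm², y = 128.79 mm, Ī = 122 452 mm⁴.
Centroid: ȳ = ΣA·y / ΣA = 70.45 mm.
Transfer each piece to the horizontal centroidal axis using Ī + A·d² with d = y − 70.45:
  rectangular body: d = -12.95 mm → contributes +9 491 638 mm⁴
  semicircular cap: d = 58.343 mm → contributes +5 770 149 mm⁴
Total I = 15 261 786 mm⁴.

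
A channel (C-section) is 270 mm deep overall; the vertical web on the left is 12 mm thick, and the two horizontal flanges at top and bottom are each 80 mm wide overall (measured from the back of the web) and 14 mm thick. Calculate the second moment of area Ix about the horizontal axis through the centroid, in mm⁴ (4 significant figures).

Decompose the section into non-overlapping parts with the origin at the bottom-left of its bounding rectangle.
Web: 12 × 270, A = 3 240 mm², y = 135 mm, Ī = 19 683 000 mm⁴.
Top flange (beyond web): 68 × 14, A = 952 mm², y = 263 mm, Ī = 15549.3 mm⁴.
Bottom flange (beyond web): 68 × 14, A = 952 mm², y = 7 mm, Ī = 15549.3 mm⁴.
By symmetry the centroid is at mid-height, ȳ = 135 mm.
Transfer each piece to the horizontal axis through the centroid using Ī + A·d² with d = y − 135:
  web: d = 0 mm → contributes +19 683 000 mm⁴
  top flange (beyond web): d = 128 mm → contributes +15 613 117 mm⁴
  bottom flange (beyond web): d = -128 mm → contributes +15 613 117 mm⁴
Total I = 50 909 235 mm⁴.

Ix ≈ 5.091 × 10⁷ mm⁴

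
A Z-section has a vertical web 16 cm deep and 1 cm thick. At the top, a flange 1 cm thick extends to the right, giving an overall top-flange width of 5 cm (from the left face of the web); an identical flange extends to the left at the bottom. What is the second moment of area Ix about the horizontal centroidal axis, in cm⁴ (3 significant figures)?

Break the section into simple shapes (no overlaps), measuring from the bottom-left corner of the bounding box.
Web: 1 × 16, A = 16 cm², y = 8 cm, Ī = 341.33 cm⁴.
Top flange (beyond web): 4 × 1, A = 4 cm², y = 15.5 cm, Ī = 0.33333 cm⁴.
Bottom flange (beyond web): 4 × 1, A = 4 cm², y = 0.5 cm, Ī = 0.33333 cm⁴.
Centroid: ȳ = ΣA·y / ΣA = 8 cm.
Transfer each piece to the horizontal centroidal axis using Ī + A·d² with d = y − 8:
  web: d = 0 cm → contributes +341.33 cm⁴
  top flange (beyond web): d = 7.5 cm → contributes +225.33 cm⁴
  bottom flange (beyond web): d = -7.5 cm → contributes +225.33 cm⁴
Total I = 792 cm⁴.

Ix ≈ 792 cm⁴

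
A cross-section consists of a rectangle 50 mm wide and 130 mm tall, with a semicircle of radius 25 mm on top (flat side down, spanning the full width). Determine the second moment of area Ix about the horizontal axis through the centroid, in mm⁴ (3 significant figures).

Ix ≈ 1.41 × 10⁷ mm⁴

Split into non-overlapping primitives; take the origin at the lower-left of the bounding box.
Rectangular body: 50 × 130, A = 6 500 mm², y = 65 mm, Ī = 9 154 167 mm⁴.
Semicircular cap: semicircle r = 25, A = 981.75 mm², y = 140.61 mm, Ī = 42 874 mm⁴.
Centroid: ȳ = ΣA·y / ΣA = 74.922 mm.
Transfer each piece to the horizontal axis through the centroid using Ī + A·d² with d = y − 74.922:
  rectangular body: d = -9.9215 mm → contributes +9 794 004 mm⁴
  semicircular cap: d = 65.689 mm → contributes +4 279 135 mm⁴
Total I = 14 073 139 mm⁴.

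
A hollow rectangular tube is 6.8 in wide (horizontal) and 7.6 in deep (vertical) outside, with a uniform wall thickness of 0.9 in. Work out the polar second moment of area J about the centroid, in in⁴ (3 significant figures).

Split into non-overlapping primitives; take the origin at the lower-left of the bounding box.
Outer rectangle: 6.8 × 7.6, A = 51.68 in², y = 3.8 in, Ī = 248.75 in⁴.
Inner void (subtracted): 5 × 5.8, A = 29 in², y = 3.8 in, Ī = 81.297 in⁴.
By symmetry the centroid is at mid-height, ȳ = 3.8 in.
All pieces are centred on the centroidal x-axis, so I = ΣĪ (holes subtracted) = 167.46 in⁴.
Repeating about the centroidal y-axis gives I_y = 138.72 in⁴.
Polar second moment: J = I_x + I_y = 306.18 in⁴.

J ≈ 306 in⁴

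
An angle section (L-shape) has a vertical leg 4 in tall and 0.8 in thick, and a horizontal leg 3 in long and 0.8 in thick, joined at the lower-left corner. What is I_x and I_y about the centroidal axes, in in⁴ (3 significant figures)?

I_x ≈ 7.27 in⁴, I_y ≈ 3.44 in⁴

Break the section into simple shapes (no overlaps), measuring from the bottom-left corner of the bounding box.
Vertical leg: 0.8 × 4, A = 3.2 in², y = 2 in, Ī = 4.2667 in⁴.
Horizontal leg (remainder): 2.2 × 0.8, A = 1.76 in², y = 0.4 in, Ī = 0.093867 in⁴.
Centroid: ȳ = ΣA·y / ΣA = 1.4323 in.
Transfer each piece to the centroidal x-axis using Ī + A·d² with d = y − 1.4323:
  vertical leg: d = 0.56774 in → contributes +5.2981 in⁴
  horizontal leg (remainder): d = -1.0323 in → contributes +1.9692 in⁴
Total I = 7.2674 in⁴.
For the y-axis: x̄ = 0.93226 in.
Repeating about the centroidal y-axis gives I_y = 3.4354 in⁴.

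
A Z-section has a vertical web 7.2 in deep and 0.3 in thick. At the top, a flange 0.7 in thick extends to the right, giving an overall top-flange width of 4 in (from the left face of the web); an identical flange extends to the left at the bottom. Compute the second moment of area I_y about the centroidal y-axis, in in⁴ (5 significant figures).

I_y ≈ 26.646 in⁴

Break the section into simple shapes (no overlaps), measuring from the bottom-left corner of the bounding box.
Web: 0.3 × 7.2, A = 2.16 in², x = 3.85 in, Ī = 0.0162 in⁴.
Top flange (beyond web): 3.7 × 0.7, A = 2.59 in², x = 5.85 in, Ī = 2.954758 in⁴.
Bottom flange (beyond web): 3.7 × 0.7, A = 2.59 in², x = 1.85 in, Ī = 2.954758 in⁴.
Centroid: x̄ = ΣA·x / ΣA = 3.85 in.
Transfer each piece to the centroidal y-axis using Ī + A·d² with d = x − 3.85:
  web: d = 0 in → contributes +0.0162 in⁴
  top flange (beyond web): d = 2 in → contributes +13.31476 in⁴
  bottom flange (beyond web): d = -2 in → contributes +13.31476 in⁴
Total I = 26.64572 in⁴.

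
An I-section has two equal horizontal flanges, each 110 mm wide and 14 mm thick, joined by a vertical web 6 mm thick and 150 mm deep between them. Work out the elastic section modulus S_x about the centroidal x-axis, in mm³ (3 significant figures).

Split into non-overlapping primitives; take the origin at the lower-left of the bounding box.
Bottom flange: 110 × 14, A = 1 540 mm², y = 7 mm, Ī = 25 153 mm⁴.
Web: 6 × 150, A = 900 mm², y = 89 mm, Ī = 1 687 500 mm⁴.
Top flange: 110 × 14, A = 1 540 mm², y = 171 mm, Ī = 25 153 mm⁴.
By symmetry the centroid is at mid-height, ȳ = 89 mm.
Transfer each piece to the centroidal x-axis using Ī + A·d² with d = y − 89:
  bottom flange: d = -82 mm → contributes +10 380 113 mm⁴
  web: d = 0 mm → contributes +1 687 500 mm⁴
  top flange: d = 82 mm → contributes +10 380 113 mm⁴
Total I = 22 447 727 mm⁴.
Extreme fibre distance c = 89 mm; S = I/c = 252 222 mm³.

S_x ≈ 2.52 × 10⁵ mm³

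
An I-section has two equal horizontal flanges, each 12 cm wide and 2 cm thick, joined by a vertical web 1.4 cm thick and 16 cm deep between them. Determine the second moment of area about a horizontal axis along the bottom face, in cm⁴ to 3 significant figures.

Treat the section as a set of non-overlapping primitives; coordinates are from the bounding-box lower-left.
Bottom flange: 12 × 2, A = 24 cm², y = 1 cm, Ī = 8 cm⁴.
Web: 1.4 × 16, A = 22.4 cm², y = 10 cm, Ī = 477.87 cm⁴.
Top flange: 12 × 2, A = 24 cm², y = 19 cm, Ī = 8 cm⁴.
Transfer each piece to the bottom edge using Ī + A·d² with d = y − 0:
  bottom flange: d = 1 cm → contributes +32 cm⁴
  web: d = 10 cm → contributes +2717.9 cm⁴
  top flange: d = 19 cm → contributes +8 672 cm⁴
Total I = 11 422 cm⁴.

I_base ≈ 1.14 × 10⁴ cm⁴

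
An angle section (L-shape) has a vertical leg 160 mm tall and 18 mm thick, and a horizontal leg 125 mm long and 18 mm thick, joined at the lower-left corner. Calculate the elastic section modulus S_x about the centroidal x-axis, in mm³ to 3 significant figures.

S_x ≈ 1.11 × 10⁵ mm³

Decompose the section into non-overlapping parts with the origin at the bottom-left of its bounding rectangle.
Vertical leg: 18 × 160, A = 2 880 mm², y = 80 mm, Ī = 6 144 000 mm⁴.
Horizontal leg (remainder): 107 × 18, A = 1 926 mm², y = 9 mm, Ī = 52 002 mm⁴.
Centroid: ȳ = ΣA·y / ΣA = 51.547 mm.
Transfer each piece to the centroidal x-axis using Ī + A·d² with d = y − 51.547:
  vertical leg: d = 28.453 mm → contributes +8 475 601 mm⁴
  horizontal leg (remainder): d = -42.547 mm → contributes +3 538 508 mm⁴
Total I = 12 014 109 mm⁴.
Extreme fibre distance c = 108.45 mm; S = I/c = 110 777 mm³.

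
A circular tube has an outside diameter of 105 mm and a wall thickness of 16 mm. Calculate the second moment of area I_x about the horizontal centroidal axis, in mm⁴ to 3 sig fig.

Split into non-overlapping primitives; take the origin at the lower-left of the bounding box.
Outer circle: ⌀105, A = 8 659 mm², y = 52.5 mm, Ī = 5 966 602 mm⁴.
Bore (subtracted): ⌀73, A = 4185.4 mm², y = 52.5 mm, Ī = 1 393 995 mm⁴.
By symmetry the centroid is at mid-height, ȳ = 52.5 mm.
All pieces are centred on the horizontal centroidal axis, so I = ΣĪ (holes subtracted) = 4 572 607 mm⁴.

I_x ≈ 4.57 × 10⁶ mm⁴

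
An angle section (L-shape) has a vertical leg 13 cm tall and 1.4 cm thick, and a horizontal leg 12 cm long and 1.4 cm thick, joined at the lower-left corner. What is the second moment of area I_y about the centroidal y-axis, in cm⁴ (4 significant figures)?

I_y ≈ 436.2 cm⁴

Split into non-overlapping primitives; take the origin at the lower-left of the bounding box.
Vertical leg: 1.4 × 13, A = 18.2 cm², x = 0.7 cm, Ī = 2.97267 cm⁴.
Horizontal leg (remainder): 10.6 × 1.4, A = 14.84 cm², x = 6.7 cm, Ī = 138.952 cm⁴.
Centroid: x̄ = ΣA·x / ΣA = 3.39492 cm.
Transfer each piece to the centroidal y-axis using Ī + A·d² with d = x − 3.39492:
  vertical leg: d = -2.69492 cm → contributes +135.151 cm⁴
  horizontal leg (remainder): d = 3.30508 cm → contributes +301.058 cm⁴
Total I = 436.209 cm⁴.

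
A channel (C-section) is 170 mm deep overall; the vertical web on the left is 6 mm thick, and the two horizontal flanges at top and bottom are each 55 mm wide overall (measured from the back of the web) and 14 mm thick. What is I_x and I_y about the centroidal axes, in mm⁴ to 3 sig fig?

I_x ≈ 1.08 × 10⁷ mm⁴, I_y ≈ 7.20 × 10⁵ mm⁴

Break the section into simple shapes (no overlaps), measuring from the bottom-left corner of the bounding box.
Web: 6 × 170, A = 1 020 mm², y = 85 mm, Ī = 2 456 500 mm⁴.
Top flange (beyond web): 49 × 14, A = 686 mm², y = 163 mm, Ī = 11 205 mm⁴.
Bottom flange (beyond web): 49 × 14, A = 686 mm², y = 7 mm, Ī = 11 205 mm⁴.
By symmetry the centroid is at mid-height, ȳ = 85 mm.
Transfer each piece to the centroidal x-axis using Ī + A·d² with d = y − 85:
  web: d = 0 mm → contributes +2 456 500 mm⁴
  top flange (beyond web): d = 78 mm → contributes +4 184 829 mm⁴
  bottom flange (beyond web): d = -78 mm → contributes +4 184 829 mm⁴
Total I = 10 826 157 mm⁴.
For the y-axis: x̄ = 18.773 mm.
Repeating about the centroidal y-axis gives I_y = 720 019 mm⁴.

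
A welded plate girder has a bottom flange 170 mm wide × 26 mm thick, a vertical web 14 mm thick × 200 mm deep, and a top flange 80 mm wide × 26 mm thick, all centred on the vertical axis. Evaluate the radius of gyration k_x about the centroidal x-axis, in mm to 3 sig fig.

k_x ≈ 95.7 mm

Decompose the section into non-overlapping parts with the origin at the bottom-left of its bounding rectangle.
Bottom plate: 170 × 26, A = 4 420 mm², y = 13 mm, Ī = 248 993 mm⁴.
Web plate: 14 × 200, A = 2 800 mm², y = 126 mm, Ī = 9 333 333 mm⁴.
Top plate: 80 × 26, A = 2 080 mm², y = 239 mm, Ī = 117 173 mm⁴.
Centroid: ȳ = ΣA·y / ΣA = 97.568 mm.
Transfer each piece to the centroidal x-axis using Ī + A·d² with d = y − 97.568:
  bottom plate: d = -84.568 mm → contributes +31 859 520 mm⁴
  web plate: d = 28.432 mm → contributes +11 596 835 mm⁴
  top plate: d = 141.43 mm → contributes +41 723 587 mm⁴
Total I = 85 179 942 mm⁴.
Radius of gyration: k = √(I/A) = √(85 179 942 / 9 300) = 95.703 mm.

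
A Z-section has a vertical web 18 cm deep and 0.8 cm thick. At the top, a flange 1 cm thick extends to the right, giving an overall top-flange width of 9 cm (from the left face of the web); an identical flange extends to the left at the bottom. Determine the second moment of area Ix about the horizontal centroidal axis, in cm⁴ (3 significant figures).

Split into non-overlapping primitives; take the origin at the lower-left of the bounding box.
Web: 0.8 × 18, A = 14.4 cm², y = 9 cm, Ī = 388.8 cm⁴.
Top flange (beyond web): 8.2 × 1, A = 8.2 cm², y = 17.5 cm, Ī = 0.68333 cm⁴.
Bottom flange (beyond web): 8.2 × 1, A = 8.2 cm², y = 0.5 cm, Ī = 0.68333 cm⁴.
Centroid: ȳ = ΣA·y / ΣA = 9 cm.
Transfer each piece to the horizontal centroidal axis using Ī + A·d² with d = y − 9:
  web: d = 0 cm → contributes +388.8 cm⁴
  top flange (beyond web): d = 8.5 cm → contributes +593.13 cm⁴
  bottom flange (beyond web): d = -8.5 cm → contributes +593.13 cm⁴
Total I = 1575.1 cm⁴.

Ix ≈ 1580 cm⁴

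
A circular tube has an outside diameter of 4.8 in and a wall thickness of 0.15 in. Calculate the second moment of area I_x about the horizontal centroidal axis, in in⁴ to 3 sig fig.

I_x ≈ 5.93 in⁴

Break the section into simple shapes (no overlaps), measuring from the bottom-left corner of the bounding box.
Outer circle: ⌀4.8, A = 18.096 in², y = 2.4 in, Ī = 26.058 in⁴.
Bore (subtracted): ⌀4.5, A = 15.904 in², y = 2.4 in, Ī = 20.129 in⁴.
By symmetry the centroid is at mid-height, ȳ = 2.4 in.
All pieces are centred on the horizontal centroidal axis, so I = ΣĪ (holes subtracted) = 5.9287 in⁴.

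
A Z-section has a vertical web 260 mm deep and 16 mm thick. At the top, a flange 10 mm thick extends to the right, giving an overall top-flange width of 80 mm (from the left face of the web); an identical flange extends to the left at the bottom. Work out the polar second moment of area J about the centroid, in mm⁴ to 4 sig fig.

J ≈ 4.602 × 10⁷ mm⁴

Break the section into simple shapes (no overlaps), measuring from the bottom-left corner of the bounding box.
Web: 16 × 260, A = 4 160 mm², y = 130 mm, Ī = 23 434 667 mm⁴.
Top flange (beyond web): 64 × 10, A = 640 mm², y = 255 mm, Ī = 5333.33 mm⁴.
Bottom flange (beyond web): 64 × 10, A = 640 mm², y = 5 mm, Ī = 5333.33 mm⁴.
Centroid: ȳ = ΣA·y / ΣA = 130 mm.
Transfer each piece to the centroidal x-axis using Ī + A·d² with d = y − 130:
  web: d = 0 mm → contributes +23 434 667 mm⁴
  top flange (beyond web): d = 125 mm → contributes +10 005 333 mm⁴
  bottom flange (beyond web): d = -125 mm → contributes +10 005 333 mm⁴
Total I = 43 445 333 mm⁴.
For the y-axis: x̄ = 72 mm.
Repeating about the centroidal y-axis gives I_y = 2 573 653 mm⁴.
Polar second moment: J = I_x + I_y = 46 018 987 mm⁴.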